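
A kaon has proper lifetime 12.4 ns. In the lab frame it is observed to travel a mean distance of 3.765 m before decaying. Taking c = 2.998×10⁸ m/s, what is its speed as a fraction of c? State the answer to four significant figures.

0.7116c

Let x = d/(cτ) = 3.765 m / (2.998×10⁸ m/s × 1.240×10^-8 s) = 1.0128. Since d = βγcτ, x = βγ = β/√(1−β²).
Solving: β² = x²/(1+x²) = 1.02576/2.02576 = 0.506358, so β = 0.7116.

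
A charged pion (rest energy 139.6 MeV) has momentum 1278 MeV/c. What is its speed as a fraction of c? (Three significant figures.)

βγ = pc/(mc²) = 1278/139.6 = 9.1547.
Since γ² = 1 + (βγ)² = 84.8085, γ = √84.8085 = 9.20915, and β = (βγ)/γ = 9.1547/9.20915 = 0.994.

0.994c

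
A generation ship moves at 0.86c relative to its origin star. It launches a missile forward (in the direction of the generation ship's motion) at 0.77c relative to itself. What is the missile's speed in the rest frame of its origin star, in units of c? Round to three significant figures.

0.981c

In units of c, u = (u' + v)/(1 + u'v) with u' = 0.77 and v = 0.86.
Numerator: 0.77 + 0.86 = 1.63. Denominator: 1 + (0.77)(0.86) = 1.6622.
u = 1.63/1.6622 = 0.98063, so the speed is 0.981c.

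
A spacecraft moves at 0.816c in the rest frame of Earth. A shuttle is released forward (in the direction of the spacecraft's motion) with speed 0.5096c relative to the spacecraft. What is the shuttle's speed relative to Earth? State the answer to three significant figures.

In units of c, u = (u' + v)/(1 + u'v) with u' = 0.5096 and v = 0.816.
Numerator: 0.5096 + 0.816 = 1.3256. Denominator: 1 + (0.5096)(0.816) = 1.4158336.
u = 1.3256/1.4158336 = 0.93627, so the speed is 0.936c.

0.936c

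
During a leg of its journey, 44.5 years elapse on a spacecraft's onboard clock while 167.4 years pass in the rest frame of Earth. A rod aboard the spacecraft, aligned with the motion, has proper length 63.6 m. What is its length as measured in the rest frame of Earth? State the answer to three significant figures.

γ = Δt/Δτ = 167.4/44.5 = 3.7618.
L = L₀/γ = 63.6/3.7618 = 16.9 m.

16.9 m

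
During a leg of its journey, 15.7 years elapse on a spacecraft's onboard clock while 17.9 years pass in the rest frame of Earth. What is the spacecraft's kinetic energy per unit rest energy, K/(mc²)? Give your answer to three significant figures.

0.140

γ = Δt/Δτ = 17.9/15.7 = 1.14013.
K/(mc²) = γ − 1 = 1.14013 − 1 = 0.140.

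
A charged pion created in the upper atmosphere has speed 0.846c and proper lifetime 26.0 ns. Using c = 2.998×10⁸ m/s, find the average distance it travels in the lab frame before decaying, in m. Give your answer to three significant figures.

12.4 m

γ = 1/√(1 − β²) = 1/√(1 − 0.715716) = 1/√0.284284 = 1/0.533183 = 1.8755.
Lab-frame lifetime: Δt = γτ = 1.8755 × 26.0 ns = 48.763 ns.
Distance: d = vΔt = 0.846 × 2.998×10⁸ m/s × 4.8763×10^-8 s = 12.4 m.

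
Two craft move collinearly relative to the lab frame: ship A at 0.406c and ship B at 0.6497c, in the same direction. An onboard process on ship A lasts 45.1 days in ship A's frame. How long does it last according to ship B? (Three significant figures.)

Speed of ship A in ship B's frame: u = (v_A − v_B)/(1 − v_A v_B/c²) = (0.406 − 0.6497)/(1 − 0.406×0.6497) = −0.2437/0.7362218 = −0.33101; |u| = 0.33101c.
γ for this relative speed: γ = 1/√(1 − 0.109568) = 1.0597.
Ship A's interval is proper; time dilation gives Δt_B = γΔτ = 1.0597 × 45.1 days = 47.8 days.

47.8 days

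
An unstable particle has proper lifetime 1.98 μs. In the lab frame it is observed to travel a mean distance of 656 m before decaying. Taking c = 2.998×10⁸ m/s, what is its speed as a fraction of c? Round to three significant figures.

Let x = d/(cτ) = 656.0 m / (2.998×10⁸ m/s × 1.980×10^-6 s) = 1.1051. Since d = βγcτ, x = βγ = β/√(1−β²).
Solving: β² = x²/(1+x²) = 1.22125/2.22125 = 0.549803, so β = 0.741.

0.741c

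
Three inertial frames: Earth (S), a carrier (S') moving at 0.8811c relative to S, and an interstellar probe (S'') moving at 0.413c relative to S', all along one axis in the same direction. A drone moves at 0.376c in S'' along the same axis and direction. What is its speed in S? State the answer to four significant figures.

0.9765c

Compose velocities in two stages. Stage 1 (into S'): u₁ = (0.376+0.413)/(1+0.376×0.413) = 0.68295.
Stage 2 (into S): u = (0.68295+0.8811)/(1+0.68295×0.8811) = 0.97646, so the speed is 0.9765c.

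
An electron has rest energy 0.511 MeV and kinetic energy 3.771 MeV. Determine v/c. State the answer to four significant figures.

0.9929

γ = 1 + K/(mc²) = 1 + 3.771/0.511 = 8.3796.
β = √(1 − 1/γ²) = √(1 − 0.0142414) = √0.9857586 = 0.9929.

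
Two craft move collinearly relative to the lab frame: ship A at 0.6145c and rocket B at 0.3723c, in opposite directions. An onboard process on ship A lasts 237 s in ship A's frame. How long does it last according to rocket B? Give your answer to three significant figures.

398 s

Transform ship A's velocity into rocket B's frame: (0.6145 + 0.3723)/(1 + 0.6145·0.3723) = 0.9868/1.22877835, so the relative speed is 0.80307c.
At |u| = 0.80307c, γ = (1 − 0.644921)^(−1/2) = 1.6782.
The clock on ship A records proper time, so rocket B measures Δt = γΔτ = 1.6782 × 237 = 398 s.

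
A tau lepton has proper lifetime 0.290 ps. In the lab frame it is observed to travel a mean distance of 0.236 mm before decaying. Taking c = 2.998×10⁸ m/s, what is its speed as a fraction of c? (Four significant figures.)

d = βγcτ ⇒ βγ = d/(cτ) = 2.360×10^-4 m / (8.6942×10^-5 m) = 2.7145.
β = (βγ)/√(1+(βγ)²) = 2.7145/√8.36851 = 0.9384.

0.9384c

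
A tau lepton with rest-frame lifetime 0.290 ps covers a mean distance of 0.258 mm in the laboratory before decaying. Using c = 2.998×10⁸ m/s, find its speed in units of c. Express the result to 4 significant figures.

0.9476c

Lab distance = (lab lifetime)·v = γτ·βc, so βγ = d/(cτ) = 2.580×10^-4/(2.998×10⁸ × 2.900×10^-13) = 2.9675.
With βγ = 2.9675: γ² = 1 + (βγ)² = 9.80606, and β = (βγ)/γ = 2.9675/3.13146 = 0.9476.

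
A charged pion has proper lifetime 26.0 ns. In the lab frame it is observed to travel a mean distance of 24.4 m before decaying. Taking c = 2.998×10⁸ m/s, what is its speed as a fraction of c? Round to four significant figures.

d = βγcτ ⇒ βγ = d/(cτ) = 24.40 m / (7.7948 m) = 3.1303.
β = (βγ)/√(1+(βγ)²) = 3.1303/√10.79878 = 0.9526.

0.9526c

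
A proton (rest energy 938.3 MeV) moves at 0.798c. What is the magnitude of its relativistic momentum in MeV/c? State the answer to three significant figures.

1240 MeV/c

Lorentz factor: γ = (1 − 0.636804)^(−1/2) = 1.6593.
Momentum: p = γβ·mc = 1.6593 × 0.798 × 938.3 MeV/c = 1240 MeV/c.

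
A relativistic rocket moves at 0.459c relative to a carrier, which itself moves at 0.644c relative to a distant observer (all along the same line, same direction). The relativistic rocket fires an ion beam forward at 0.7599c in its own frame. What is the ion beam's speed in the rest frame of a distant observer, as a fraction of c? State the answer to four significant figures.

0.9783c

First combine the ion beam and relativistic rocket (S''→S'): u₁ = (0.7599 + 0.459)/(1 + 0.7599×0.459) = 1.2189/1.3487941 = 0.9037.
Then combine with the carrier (S'→S): u = (0.9037 + 0.644)/(1 + 0.9037×0.644) = 1.5477/1.5819828 = 0.97833.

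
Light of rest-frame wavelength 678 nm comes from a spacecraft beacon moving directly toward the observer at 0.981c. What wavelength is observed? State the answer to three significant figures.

Relativistic Doppler for wavelength: λ_obs = λ_src · √((1−β)/(1+β)).
With β = 0.981: factor = √(0.019/1.981) = 0.097934.
λ_obs = 678 × 0.097934 = 66.4 nm.

66.4 nm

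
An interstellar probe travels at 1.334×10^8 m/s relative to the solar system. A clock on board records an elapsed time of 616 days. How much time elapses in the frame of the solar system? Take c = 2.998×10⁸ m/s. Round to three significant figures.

688 days

β = v/c = (1.334×10^8 m/s)/(2.998×10⁸ m/s) = 0.444963.
β² = 0.1979921, so γ = 1/√0.8020079 = 1.1166.
Time dilation: Δt = γ·Δτ = 1.1166 × 616 = 688 days.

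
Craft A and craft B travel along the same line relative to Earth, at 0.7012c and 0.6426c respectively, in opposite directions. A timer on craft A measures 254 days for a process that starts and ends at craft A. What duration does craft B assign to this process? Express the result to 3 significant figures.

Transform craft A's velocity into craft B's frame: (0.7012 + 0.6426)/(1 + 0.7012·0.6426) = 1.3438/1.45059112, so the relative speed is 0.92638c.
γ for this relative speed: γ = 1/√(1 − 0.85818) = 2.6554.
Craft A's interval is proper; time dilation gives Δt_B = γΔτ = 2.6554 × 254 days = 674 days.

674 days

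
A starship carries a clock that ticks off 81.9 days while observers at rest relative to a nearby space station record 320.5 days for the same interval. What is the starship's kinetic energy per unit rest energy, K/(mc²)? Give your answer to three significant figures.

2.91

γ = Δt/Δτ = 320.5/81.9 = 3.91331.
K/(mc²) = γ − 1 = 3.91331 − 1 = 2.91.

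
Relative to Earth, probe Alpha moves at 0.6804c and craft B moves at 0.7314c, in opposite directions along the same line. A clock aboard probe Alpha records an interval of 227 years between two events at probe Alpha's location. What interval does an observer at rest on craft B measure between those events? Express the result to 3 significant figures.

680 years

Transform probe Alpha's velocity into craft B's frame: (0.6804 + 0.7314)/(1 + 0.6804·0.7314) = 1.4118/1.49764456, so the relative speed is 0.94268c.
At |u| = 0.94268c, γ = (1 − 0.888646)^(−1/2) = 2.9967.
The clock on probe Alpha records proper time, so craft B measures Δt = γΔτ = 2.9967 × 227 = 680 years.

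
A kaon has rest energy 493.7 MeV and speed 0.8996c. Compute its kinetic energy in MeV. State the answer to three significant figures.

637 MeV

β² = 0.80928016, so γ = 1/√0.19071984 = 2.2898.
Kinetic energy: K = (γ − 1)mc² = (2.2898 − 1) × 493.7 MeV = 1.2898 × 493.7 = 637 MeV.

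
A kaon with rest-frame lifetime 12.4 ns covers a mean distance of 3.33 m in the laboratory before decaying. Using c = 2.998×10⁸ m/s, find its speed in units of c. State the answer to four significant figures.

d = βγcτ ⇒ βγ = d/(cτ) = 3.330 m / (3.71752 m) = 0.89576.
β = (βγ)/√(1+(βγ)²) = 0.89576/√1.802386 = 0.6672.

0.6672c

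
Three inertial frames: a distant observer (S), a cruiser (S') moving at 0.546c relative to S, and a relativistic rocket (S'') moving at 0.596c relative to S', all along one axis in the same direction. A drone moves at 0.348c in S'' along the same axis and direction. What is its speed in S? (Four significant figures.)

0.9306c

Compose velocities in two stages. Stage 1 (into S'): u₁ = (0.348+0.596)/(1+0.348×0.596) = 0.78184.
Stage 2 (into S): u = (0.78184+0.546)/(1+0.78184×0.546) = 0.93059, so the speed is 0.9306c.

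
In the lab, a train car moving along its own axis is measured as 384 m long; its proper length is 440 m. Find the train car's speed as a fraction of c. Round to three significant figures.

Length contraction gives γ = L₀/L = 440/384 = 1.1458.
β = √(1 − 1/γ²) = √0.238303 = 0.488.

0.488c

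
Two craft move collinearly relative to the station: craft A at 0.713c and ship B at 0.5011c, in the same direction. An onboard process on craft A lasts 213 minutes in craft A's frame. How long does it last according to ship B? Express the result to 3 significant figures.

226 minutes

The velocity of craft A relative to ship B is (0.713 − 0.5011)c / (1 − 0.713×0.5011) = 0.32969c; relative speed 0.32969c.
γ for this relative speed: γ = 1/√(1 − 0.108695) = 1.0592.
Craft A's interval is proper; time dilation gives Δt_B = γΔτ = 1.0592 × 213 minutes = 226 minutes.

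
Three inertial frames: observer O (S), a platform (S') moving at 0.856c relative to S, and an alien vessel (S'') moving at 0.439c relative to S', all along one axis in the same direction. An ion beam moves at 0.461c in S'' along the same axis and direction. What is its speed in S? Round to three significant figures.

0.978c

Compose velocities in two stages. Stage 1 (into S'): u₁ = (0.461+0.439)/(1+0.461×0.439) = 0.74852.
Stage 2 (into S): u = (0.74852+0.856)/(1+0.74852×0.856) = 0.97793, so the speed is 0.978c.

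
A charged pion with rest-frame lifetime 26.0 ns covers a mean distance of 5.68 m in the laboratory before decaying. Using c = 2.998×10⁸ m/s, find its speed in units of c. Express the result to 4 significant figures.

Lab distance = (lab lifetime)·v = γτ·βc, so βγ = d/(cτ) = 5.680/(2.998×10⁸ × 2.600×10^-8) = 0.72869.
With βγ = 0.72869: γ² = 1 + (βγ)² = 1.530989, and β = (βγ)/γ = 0.72869/1.23733 = 0.5889.

0.5889c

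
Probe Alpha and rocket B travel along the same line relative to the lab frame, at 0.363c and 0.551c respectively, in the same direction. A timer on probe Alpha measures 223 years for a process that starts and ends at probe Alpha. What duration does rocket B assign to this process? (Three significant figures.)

The velocity of probe Alpha relative to rocket B is (0.363 − 0.551)c / (1 − 0.363×0.551) = −0.235c; relative speed 0.235c.
At |u| = 0.235c, γ = (1 − 0.055225)^(−1/2) = 1.0288.
The clock on probe Alpha records proper time, so rocket B measures Δt = γΔτ = 1.0288 × 223 = 229 years.

229 years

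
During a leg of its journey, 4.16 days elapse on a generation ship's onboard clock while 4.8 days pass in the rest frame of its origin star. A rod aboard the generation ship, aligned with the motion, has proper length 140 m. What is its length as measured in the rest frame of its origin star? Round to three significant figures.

121 m

The time-dilation ratio gives γ = 4.8/4.16 = 1.15385.
L = L₀/γ = 140/1.15385 = 121 m.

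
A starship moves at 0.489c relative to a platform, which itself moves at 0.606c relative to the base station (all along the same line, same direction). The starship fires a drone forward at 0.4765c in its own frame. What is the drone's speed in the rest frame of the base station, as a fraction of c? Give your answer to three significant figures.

First combine the drone and starship (S''→S'): u₁ = (0.4765 + 0.489)/(1 + 0.4765×0.489) = 0.9655/1.2330085 = 0.78304.
Then combine with the platform (S'→S): u = (0.78304 + 0.606)/(1 + 0.78304×0.606) = 1.38904/1.47452224 = 0.94203.

0.942c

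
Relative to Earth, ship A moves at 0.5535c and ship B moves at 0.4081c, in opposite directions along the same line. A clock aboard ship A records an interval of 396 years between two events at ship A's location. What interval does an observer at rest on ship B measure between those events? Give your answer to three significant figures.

The velocity of ship A relative to ship B is (0.5535 + 0.4081)c / (1 + 0.5535×0.4081) = 0.78441c; relative speed 0.78441c.
γ for this relative speed: γ = 1/√(1 − 0.615299) = 1.6123.
Ship A's interval is proper; time dilation gives Δt_B = γΔτ = 1.6123 × 396 years = 638 years.

638 years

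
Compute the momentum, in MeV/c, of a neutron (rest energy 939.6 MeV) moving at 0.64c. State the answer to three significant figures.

γ = 1/√(1 − β²) = 1/√(1 − 0.4096) = 1/√0.5904 = 1/0.768375 = 1.3014.
Momentum: p = γβ·mc = 1.3014 × 0.64 × 939.6 MeV/c = 783 MeV/c.

783 MeV/c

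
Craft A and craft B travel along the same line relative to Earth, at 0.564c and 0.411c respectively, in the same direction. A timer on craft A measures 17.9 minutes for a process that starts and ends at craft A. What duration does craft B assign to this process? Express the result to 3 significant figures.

The velocity of craft A relative to craft B is (0.564 − 0.411)c / (1 − 0.564×0.411) = 0.19917c; relative speed 0.19917c.
At |u| = 0.19917c, γ = (1 − 0.0396687)^(−1/2) = 1.0204.
Craft A's interval is proper; time dilation gives Δt_B = γΔτ = 1.0204 × 17.9 minutes = 18.3 minutes.

18.3 minutes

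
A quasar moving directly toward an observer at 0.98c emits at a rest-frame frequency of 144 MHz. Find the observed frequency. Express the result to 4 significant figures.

Relativistic Doppler (source moving toward): f_obs = f_src · √((1+β)/(1−β)).
With β = 0.98: factor = √(1.98/0.02) = 9.9499.
f_obs = 144 × 9.9499 = 1433 MHz.

1433 MHz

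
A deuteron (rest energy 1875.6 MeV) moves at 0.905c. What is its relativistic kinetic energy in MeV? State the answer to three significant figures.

γ = 1/√(1 − β²) = 1/√(1 − 0.819025) = 1/√0.180975 = 1/0.425412 = 2.3507.
Kinetic energy: K = (γ − 1)mc² = (2.3507 − 1) × 1875.6 MeV = 1.3507 × 1875.6 = 2530 MeV.

2530 MeV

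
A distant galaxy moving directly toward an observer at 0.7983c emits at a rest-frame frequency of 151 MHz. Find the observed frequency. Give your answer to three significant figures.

451 MHz

Relativistic Doppler (source moving toward): f_obs = f_src · √((1+β)/(1−β)).
With β = 0.7983: factor = √(1.7983/0.2017) = 2.9859.
f_obs = 151 × 2.9859 = 451 MHz.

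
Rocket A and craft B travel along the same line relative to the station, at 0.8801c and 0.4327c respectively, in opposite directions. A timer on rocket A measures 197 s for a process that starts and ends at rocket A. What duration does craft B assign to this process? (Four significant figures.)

635.5 s

The velocity of rocket A relative to craft B is (0.8801 + 0.4327)c / (1 + 0.8801×0.4327) = 0.95074c; relative speed 0.95074c.
γ for this relative speed: γ = 1/√(1 − 0.903907) = 3.2259.
Rocket A's interval is proper; time dilation gives Δt_B = γΔτ = 3.2259 × 197 s = 635.5 s.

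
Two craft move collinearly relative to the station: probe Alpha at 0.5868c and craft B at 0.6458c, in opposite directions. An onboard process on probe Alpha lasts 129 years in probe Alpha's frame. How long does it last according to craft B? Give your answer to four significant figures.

Speed of probe Alpha in craft B's frame: u = (v_A + v_B)/(1 + v_A v_B/c²) = (0.5868 + 0.6458)/(1 + 0.5868×0.6458) = 1.2326/1.37895544 = 0.89386; |u| = 0.89386c.
γ for this relative speed: γ = 1/√(1 − 0.798986) = 2.2304.
Probe Alpha's interval is proper; time dilation gives Δt_B = γΔτ = 2.2304 × 129 years = 287.7 years.

287.7 years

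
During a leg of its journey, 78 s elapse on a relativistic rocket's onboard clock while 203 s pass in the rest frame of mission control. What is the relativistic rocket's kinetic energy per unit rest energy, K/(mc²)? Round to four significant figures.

From Δt = γΔτ: γ = 203/78 = 2.60256.
K/(mc²) = γ − 1 = 2.60256 − 1 = 1.603.

1.603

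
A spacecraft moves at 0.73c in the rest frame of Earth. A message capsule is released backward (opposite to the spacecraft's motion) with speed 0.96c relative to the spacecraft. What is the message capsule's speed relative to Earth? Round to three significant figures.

0.769c

In units of c, u = (u' + v)/(1 + u'v) with u' = −0.96 and v = 0.73.
Numerator: −0.96 + 0.73 = −0.23. Denominator: 1 + (−0.96)(0.73) = 0.2992.
u = −0.23/0.2992 = −0.76872, so the speed is 0.769c.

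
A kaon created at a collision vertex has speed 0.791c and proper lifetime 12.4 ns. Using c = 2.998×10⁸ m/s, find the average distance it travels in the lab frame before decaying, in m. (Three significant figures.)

4.81 m

Lorentz factor: γ = (1 − 0.625681)^(−1/2) = 1.6345.
Lab-frame lifetime: Δt = γτ = 1.6345 × 12.4 ns = 20.268 ns.
Distance: d = vΔt = 0.791 × 2.998×10⁸ m/s × 2.0268×10^-8 s = 4.81 m.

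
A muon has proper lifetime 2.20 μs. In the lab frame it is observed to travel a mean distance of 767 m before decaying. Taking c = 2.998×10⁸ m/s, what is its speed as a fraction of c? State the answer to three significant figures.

0.758c

Lab distance = (lab lifetime)·v = γτ·βc, so βγ = d/(cτ) = 767.0/(2.998×10⁸ × 2.200×10^-6) = 1.1629.
With βγ = 1.1629: γ² = 1 + (βγ)² = 2.35234, and β = (βγ)/γ = 1.1629/1.53373 = 0.758.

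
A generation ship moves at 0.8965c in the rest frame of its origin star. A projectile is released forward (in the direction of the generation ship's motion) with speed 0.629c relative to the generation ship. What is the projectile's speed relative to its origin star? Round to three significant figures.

0.975c

In units of c, u = (u' + v)/(1 + u'v) with u' = 0.629 and v = 0.8965.
Numerator: 0.629 + 0.8965 = 1.5255. Denominator: 1 + (0.629)(0.8965) = 1.5638985.
u = 1.5255/1.5638985 = 0.97545, so the speed is 0.975c.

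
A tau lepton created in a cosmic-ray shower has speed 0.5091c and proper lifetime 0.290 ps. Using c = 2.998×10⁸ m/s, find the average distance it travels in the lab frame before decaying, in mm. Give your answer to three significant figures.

γ = 1/√(1 − β²) = 1/√(1 − 0.25918281) = 1/√0.74081719 = 1/0.860707 = 1.1618.
Lab-frame lifetime: Δt = γτ = 1.1618 × 0.290 ps = 0.33692 ps.
Distance: d = vΔt = 0.5091 × 2.998×10⁸ m/s × 3.3692×10^-13 s = 5.14×10^-5 m = 0.0514 mm.

0.0514 mm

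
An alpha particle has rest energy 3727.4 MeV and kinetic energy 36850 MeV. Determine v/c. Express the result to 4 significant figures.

K = (γ−1)mc², so γ = 1 + 36850/3727.4 = 10.886.
Then v/c = √(1 − γ⁻²) = √(1 − 0.00843846) = √0.99156154 = 0.9958.

0.9958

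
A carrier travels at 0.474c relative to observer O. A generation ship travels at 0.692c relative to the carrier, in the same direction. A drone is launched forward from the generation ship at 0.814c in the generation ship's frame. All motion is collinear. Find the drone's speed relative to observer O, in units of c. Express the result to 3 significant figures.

Compose velocities in two stages. Stage 1 (into S'): u₁ = (0.814+0.692)/(1+0.814×0.692) = 0.96335.
Stage 2 (into S): u = (0.96335+0.474)/(1+0.96335×0.474) = 0.98677, so the speed is 0.987c.

0.987c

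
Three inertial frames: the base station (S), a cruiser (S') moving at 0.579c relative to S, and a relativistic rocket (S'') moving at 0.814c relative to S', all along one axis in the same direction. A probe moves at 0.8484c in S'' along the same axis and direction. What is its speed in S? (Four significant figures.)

0.9955c

First combine the probe and relativistic rocket (S''→S'): u₁ = (0.8484 + 0.814)/(1 + 0.8484×0.814) = 1.6624/1.6905976 = 0.98332.
Then combine with the cruiser (S'→S): u = (0.98332 + 0.579)/(1 + 0.98332×0.579) = 1.56232/1.56934228 = 0.99553.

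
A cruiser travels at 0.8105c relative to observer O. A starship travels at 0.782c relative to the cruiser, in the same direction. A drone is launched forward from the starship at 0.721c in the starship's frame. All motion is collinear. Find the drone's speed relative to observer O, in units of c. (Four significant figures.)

0.9959c

First combine the drone and starship (S''→S'): u₁ = (0.721 + 0.782)/(1 + 0.721×0.782) = 1.503/1.563822 = 0.96111.
Then combine with the cruiser (S'→S): u = (0.96111 + 0.8105)/(1 + 0.96111×0.8105) = 1.77161/1.778979655 = 0.99586.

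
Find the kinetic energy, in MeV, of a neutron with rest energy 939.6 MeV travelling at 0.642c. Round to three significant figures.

286 MeV

γ = 1/√(1 − β²) = 1/√(1 − 0.412164) = 1/√0.587836 = 1.30428.
Kinetic energy: K = (γ − 1)mc² = (1.30428 − 1) × 939.6 MeV = 0.30428 × 939.6 = 286 MeV.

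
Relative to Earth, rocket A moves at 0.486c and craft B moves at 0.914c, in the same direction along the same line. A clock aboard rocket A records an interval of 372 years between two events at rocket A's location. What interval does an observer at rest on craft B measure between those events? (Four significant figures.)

The velocity of rocket A relative to craft B is (0.486 − 0.914)c / (1 − 0.486×0.914) = −0.77007c; relative speed 0.77007c.
γ for this relative speed: γ = 1/√(1 − 0.593008) = 1.5675.
The clock on rocket A records proper time, so craft B measures Δt = γΔτ = 1.5675 × 372 = 583.1 years.

583.1 years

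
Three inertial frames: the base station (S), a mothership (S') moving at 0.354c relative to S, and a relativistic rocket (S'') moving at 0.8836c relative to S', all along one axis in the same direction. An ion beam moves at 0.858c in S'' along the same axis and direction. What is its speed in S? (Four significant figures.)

Apply u = (u'+v)/(1+u'v) twice. Ion beam in the mothership frame: (0.858+0.8836)/(1+0.858·0.8836) = 1.7416/1.7581288 = 0.9906c.
That velocity, transformed to the rest frame of the base station: (0.9906+0.354)/(1+0.9906·0.354) = 1.3446/1.3506724 = 0.9955c.

0.9955c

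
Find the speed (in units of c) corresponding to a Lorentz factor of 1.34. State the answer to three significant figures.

0.666c

β = √(1 − 1/γ²) = √(1 − 1/1.7956) = √0.443083 = 0.666.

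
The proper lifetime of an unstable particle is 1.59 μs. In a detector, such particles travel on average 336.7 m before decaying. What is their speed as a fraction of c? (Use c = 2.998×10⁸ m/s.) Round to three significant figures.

0.577c

Let x = d/(cτ) = 336.7 m / (2.998×10⁸ m/s × 1.590×10^-6 s) = 0.70634. Since d = βγcτ, x = βγ = β/√(1−β²).
Solving: β² = x²/(1+x²) = 0.498916/1.498916 = 0.332851, so β = 0.577.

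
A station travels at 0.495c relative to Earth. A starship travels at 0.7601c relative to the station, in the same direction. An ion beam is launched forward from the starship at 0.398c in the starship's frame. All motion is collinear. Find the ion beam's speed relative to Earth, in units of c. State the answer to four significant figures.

Compose velocities in two stages. Stage 1 (into S'): u₁ = (0.398+0.7601)/(1+0.398×0.7601) = 0.88912.
Stage 2 (into S): u = (0.88912+0.495)/(1+0.88912×0.495) = 0.96112, so the speed is 0.9611c.

0.9611c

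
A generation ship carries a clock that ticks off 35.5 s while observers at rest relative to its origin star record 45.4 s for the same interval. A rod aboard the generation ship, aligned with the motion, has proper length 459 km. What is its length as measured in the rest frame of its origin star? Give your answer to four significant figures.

358.9 km

From Δt = γΔτ: γ = 45.4/35.5 = 1.27887.
The rod contracts by the same γ: 459 km / 1.27887 = 358.9 km.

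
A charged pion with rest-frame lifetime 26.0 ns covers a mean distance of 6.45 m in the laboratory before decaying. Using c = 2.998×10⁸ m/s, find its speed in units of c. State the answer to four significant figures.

0.6375c

d = βγcτ ⇒ βγ = d/(cτ) = 6.450 m / (7.7948 m) = 0.82747.
β = (βγ)/√(1+(βγ)²) = 0.82747/√1.684707 = 0.6375.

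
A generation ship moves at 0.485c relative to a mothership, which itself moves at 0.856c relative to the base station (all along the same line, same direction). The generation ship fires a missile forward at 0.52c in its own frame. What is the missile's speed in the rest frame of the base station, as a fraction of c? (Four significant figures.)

First combine the missile and generation ship (S''→S'): u₁ = (0.52 + 0.485)/(1 + 0.52×0.485) = 1.005/1.2522 = 0.80259.
Then combine with the mothership (S'→S): u = (0.80259 + 0.856)/(1 + 0.80259×0.856) = 1.65859/1.68701704 = 0.98315.

0.9831c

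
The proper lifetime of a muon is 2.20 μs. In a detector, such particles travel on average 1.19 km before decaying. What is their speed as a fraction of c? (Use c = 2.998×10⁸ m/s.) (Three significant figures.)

d = βγcτ ⇒ βγ = d/(cτ) = 1190 m / (659.56 m) = 1.8042.
β = (βγ)/√(1+(βγ)²) = 1.8042/√4.25514 = 0.875.

0.875c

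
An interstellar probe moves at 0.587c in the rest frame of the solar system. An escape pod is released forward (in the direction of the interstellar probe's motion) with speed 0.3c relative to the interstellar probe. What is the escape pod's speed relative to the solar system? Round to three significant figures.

In units of c, u = (u' + v)/(1 + u'v) with u' = 0.3 and v = 0.587.
Numerator: 0.3 + 0.587 = 0.887. Denominator: 1 + (0.3)(0.587) = 1.1761.
u = 0.887/1.1761 = 0.75419, so the speed is 0.754c.

0.754c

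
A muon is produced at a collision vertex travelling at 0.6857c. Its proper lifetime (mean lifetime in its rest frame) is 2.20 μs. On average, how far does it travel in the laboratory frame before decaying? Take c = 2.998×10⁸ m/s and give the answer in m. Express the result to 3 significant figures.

621 m

γ = 1/√(1 − β²) = 1/√(1 − 0.47018449) = 1/√0.52981551 = 1/0.727884 = 1.3738.
Lab-frame lifetime: Δt = γτ = 1.3738 × 2.20 μs = 3.0224 μs.
Distance: d = vΔt = 0.6857 × 2.998×10⁸ m/s × 3.0224×10^-6 s = 621 m.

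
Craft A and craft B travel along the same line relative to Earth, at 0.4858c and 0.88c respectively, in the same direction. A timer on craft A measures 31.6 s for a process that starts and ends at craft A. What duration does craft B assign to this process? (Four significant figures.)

43.58 s

The velocity of craft A relative to craft B is (0.4858 − 0.88)c / (1 − 0.4858×0.88) = −0.68856c; relative speed 0.68856c.
γ for this relative speed: γ = 1/√(1 − 0.474115) = 1.379.
Craft A's interval is proper; time dilation gives Δt_B = γΔτ = 1.379 × 31.6 s = 43.58 s.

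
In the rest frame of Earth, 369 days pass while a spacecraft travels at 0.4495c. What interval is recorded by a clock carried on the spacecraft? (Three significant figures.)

With β = 0.4495, γ = 1/√(1 − 0.4495²) = 1/√0.79794975 = 1.1195.
The moving clock records proper time: Δτ = Δt/γ = 369/1.1195 = 330 days.

330 days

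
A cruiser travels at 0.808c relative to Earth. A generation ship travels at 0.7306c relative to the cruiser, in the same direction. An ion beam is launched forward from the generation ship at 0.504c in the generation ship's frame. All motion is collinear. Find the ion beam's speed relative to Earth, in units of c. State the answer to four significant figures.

0.9892c

First combine the ion beam and generation ship (S''→S'): u₁ = (0.504 + 0.7306)/(1 + 0.504×0.7306) = 1.2346/1.3682224 = 0.90234.
Then combine with the cruiser (S'→S): u = (0.90234 + 0.808)/(1 + 0.90234×0.808) = 1.71034/1.72909072 = 0.98916.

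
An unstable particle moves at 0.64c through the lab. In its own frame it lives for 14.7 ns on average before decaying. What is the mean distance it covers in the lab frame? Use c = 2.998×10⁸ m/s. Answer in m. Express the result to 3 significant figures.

γ = 1/√(1 − β²) = 1/√(1 − 0.4096) = 1/√0.5904 = 1/0.768375 = 1.3014.
Lab-frame lifetime: Δt = γτ = 1.3014 × 14.7 ns = 19.131 ns.
Distance: d = vΔt = 0.64 × 2.998×10⁸ m/s × 1.9131×10^-8 s = 3.67 m.

3.67 m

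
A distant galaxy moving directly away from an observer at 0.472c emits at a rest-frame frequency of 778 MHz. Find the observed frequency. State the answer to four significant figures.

Relativistic Doppler (source moving away): f_obs = f_src · √((1−β)/(1+β)).
With β = 0.472: factor = √(0.528/1.472) = 0.59891.
f_obs = 778 × 0.59891 = 466.0 MHz.

466.0 MHz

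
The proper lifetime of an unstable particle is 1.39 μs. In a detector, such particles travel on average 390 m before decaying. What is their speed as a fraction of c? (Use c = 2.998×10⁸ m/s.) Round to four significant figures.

d = βγcτ ⇒ βγ = d/(cτ) = 390.0 m / (416.722 m) = 0.93588.
β = (βγ)/√(1+(βγ)²) = 0.93588/√1.875871 = 0.6833.

0.6833c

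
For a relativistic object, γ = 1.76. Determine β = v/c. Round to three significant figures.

β = √(1 − 1/γ²) = √(1 − 1/3.0976) = √0.677169 = 0.823.

0.823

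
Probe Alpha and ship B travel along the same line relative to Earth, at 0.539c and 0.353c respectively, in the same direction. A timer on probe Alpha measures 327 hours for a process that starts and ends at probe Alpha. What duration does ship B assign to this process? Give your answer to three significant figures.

336 hours

Speed of probe Alpha in ship B's frame: u = (v_A − v_B)/(1 − v_A v_B/c²) = (0.539 − 0.353)/(1 − 0.539×0.353) = 0.186/0.809733 = 0.22971; |u| = 0.22971c.
γ for this relative speed: γ = 1/√(1 − 0.0527667) = 1.0275.
The clock on probe Alpha records proper time, so ship B measures Δt = γΔτ = 1.0275 × 327 = 336 hours.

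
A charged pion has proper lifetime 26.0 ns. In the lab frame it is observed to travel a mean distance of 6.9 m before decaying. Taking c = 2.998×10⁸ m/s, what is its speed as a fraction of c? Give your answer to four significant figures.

d = βγcτ ⇒ βγ = d/(cτ) = 6.900 m / (7.7948 m) = 0.88521.
β = (βγ)/√(1+(βγ)²) = 0.88521/√1.783597 = 0.6628.

0.6628c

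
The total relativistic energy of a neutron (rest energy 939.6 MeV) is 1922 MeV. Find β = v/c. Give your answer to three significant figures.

γ = E/(mc²) = 1922/939.6 = 2.0456.
β = √(1 − 1/γ²) = √(1 − 0.238978) = √0.761022 = 0.872.

0.872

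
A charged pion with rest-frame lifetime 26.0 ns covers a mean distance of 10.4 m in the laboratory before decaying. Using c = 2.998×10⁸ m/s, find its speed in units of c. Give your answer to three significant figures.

Lab distance = (lab lifetime)·v = γτ·βc, so βγ = d/(cτ) = 10.40/(2.998×10⁸ × 2.600×10^-8) = 1.3342.
With βγ = 1.3342: γ² = 1 + (βγ)² = 2.78009, and β = (βγ)/γ = 1.3342/1.66736 = 0.800.

0.800c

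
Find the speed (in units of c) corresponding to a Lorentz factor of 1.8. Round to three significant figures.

β = √(1 − 1/γ²) = √(1 − 1/3.24) = √0.691358 = 0.831.

0.831c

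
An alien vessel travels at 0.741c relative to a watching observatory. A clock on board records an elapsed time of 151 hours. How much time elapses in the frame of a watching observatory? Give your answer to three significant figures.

With β = 0.741, γ = 1/√(1 − 0.741²) = 1/√0.450919 = 1.4892.
Time dilation: Δt = γ·Δτ = 1.4892 × 151 = 225 hours.

225 hours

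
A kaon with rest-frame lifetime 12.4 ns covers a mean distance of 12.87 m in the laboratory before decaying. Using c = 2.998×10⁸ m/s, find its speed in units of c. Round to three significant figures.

d = βγcτ ⇒ βγ = d/(cτ) = 12.87 m / (3.71752 m) = 3.462.
β = (βγ)/√(1+(βγ)²) = 3.462/√12.9854 = 0.961.

0.961c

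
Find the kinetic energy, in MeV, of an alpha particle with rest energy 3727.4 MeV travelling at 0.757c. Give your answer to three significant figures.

1980 MeV

Lorentz factor: γ = (1 − 0.573049)^(−1/2) = 1.53042.
Kinetic energy: K = (γ − 1)mc² = (1.53042 − 1) × 3727.4 MeV = 0.53042 × 3727.4 = 1980 MeV.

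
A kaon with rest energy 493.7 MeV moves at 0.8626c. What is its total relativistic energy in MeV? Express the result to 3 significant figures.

976 MeV

With β = 0.8626, γ = 1/√(1 − 0.8626²) = 1/√0.25592124 = 1.9767.
Total energy: E = γmc² = 1.9767 × 493.7 MeV = 976 MeV.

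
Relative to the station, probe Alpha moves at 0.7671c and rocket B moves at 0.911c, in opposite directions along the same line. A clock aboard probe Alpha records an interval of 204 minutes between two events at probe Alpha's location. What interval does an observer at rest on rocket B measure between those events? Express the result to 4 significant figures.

1310 minutes

The velocity of probe Alpha relative to rocket B is (0.7671 + 0.911)c / (1 + 0.7671×0.911) = 0.9878c; relative speed 0.9878c.
γ for this relative speed: γ = 1/√(1 − 0.975749) = 6.4215.
The clock on probe Alpha records proper time, so rocket B measures Δt = γΔτ = 6.4215 × 204 = 1310 minutes.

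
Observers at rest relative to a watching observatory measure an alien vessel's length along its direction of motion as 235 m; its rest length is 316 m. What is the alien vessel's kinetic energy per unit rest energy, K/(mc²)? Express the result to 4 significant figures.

0.3447

γ = L₀/L = 316/235 = 1.34468.
K/(mc²) = γ − 1 = 1.34468 − 1 = 0.3447.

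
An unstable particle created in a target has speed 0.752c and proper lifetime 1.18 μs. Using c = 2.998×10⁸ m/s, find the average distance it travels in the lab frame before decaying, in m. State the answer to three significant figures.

404 m

With β = 0.752, γ = 1/√(1 − 0.752²) = 1/√0.434496 = 1.5171.
Lab-frame lifetime: Δt = γτ = 1.5171 × 1.18 μs = 1.7902 μs.
Distance: d = vΔt = 0.752 × 2.998×10⁸ m/s × 1.7902×10^-6 s = 404 m.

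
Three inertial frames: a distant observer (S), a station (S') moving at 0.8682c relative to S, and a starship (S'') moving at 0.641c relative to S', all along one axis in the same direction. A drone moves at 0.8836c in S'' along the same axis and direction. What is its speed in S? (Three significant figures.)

0.998c

Compose velocities in two stages. Stage 1 (into S'): u₁ = (0.8836+0.641)/(1+0.8836×0.641) = 0.97332.
Stage 2 (into S): u = (0.97332+0.8682)/(1+0.97332×0.8682) = 0.99809, so the speed is 0.998c.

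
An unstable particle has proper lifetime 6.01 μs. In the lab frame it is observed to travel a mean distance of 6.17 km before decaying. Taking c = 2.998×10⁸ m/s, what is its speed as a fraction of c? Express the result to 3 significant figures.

Let x = d/(cτ) = 6170 m / (2.998×10⁸ m/s × 6.010×10^-6 s) = 3.4244. Since d = βγcτ, x = βγ = β/√(1−β²).
Solving: β² = x²/(1+x²) = 11.7265/12.7265 = 0.921424, so β = 0.960.

0.960c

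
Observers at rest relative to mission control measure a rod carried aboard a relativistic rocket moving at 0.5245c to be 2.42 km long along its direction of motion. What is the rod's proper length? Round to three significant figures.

2.84 km

With β = 0.5245, γ = 1/√(1 − 0.5245²) = 1/√0.72489975 = 1.1745.
Proper length: L₀ = γ·L = 1.1745 × 2.42 = 2.84 km.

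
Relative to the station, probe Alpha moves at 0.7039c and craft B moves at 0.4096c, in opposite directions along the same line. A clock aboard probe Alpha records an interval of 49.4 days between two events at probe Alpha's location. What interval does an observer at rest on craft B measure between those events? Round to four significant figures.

The velocity of probe Alpha relative to craft B is (0.7039 + 0.4096)c / (1 + 0.7039×0.4096) = 0.86431c; relative speed 0.86431c.
At |u| = 0.86431c, γ = (1 − 0.747032)^(−1/2) = 1.9882.
Probe Alpha's interval is proper; time dilation gives Δt_B = γΔτ = 1.9882 × 49.4 days = 98.22 days.

98.22 days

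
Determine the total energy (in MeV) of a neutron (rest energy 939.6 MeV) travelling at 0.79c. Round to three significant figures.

With β = 0.79, γ = 1/√(1 − 0.79²) = 1/√0.3759 = 1.631.
Total energy: E = γmc² = 1.631 × 939.6 MeV = 1530 MeV.

1530 MeV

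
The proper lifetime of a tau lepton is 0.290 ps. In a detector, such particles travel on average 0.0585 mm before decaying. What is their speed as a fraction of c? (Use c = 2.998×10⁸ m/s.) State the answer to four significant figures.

Lab distance = (lab lifetime)·v = γτ·βc, so βγ = d/(cτ) = 5.850×10^-5/(2.998×10⁸ × 2.900×10^-13) = 0.67286.
With βγ = 0.67286: γ² = 1 + (βγ)² = 1.452741, and β = (βγ)/γ = 0.67286/1.2053 = 0.5583.

0.5583c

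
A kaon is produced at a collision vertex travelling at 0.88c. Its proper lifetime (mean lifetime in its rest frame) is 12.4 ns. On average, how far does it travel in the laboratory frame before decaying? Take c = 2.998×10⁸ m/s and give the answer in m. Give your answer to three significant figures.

6.89 m

With β = 0.88, γ = 1/√(1 − 0.88²) = 1/√0.2256 = 2.1054.
Lab-frame lifetime: Δt = γτ = 2.1054 × 12.4 ns = 26.107 ns.
Distance: d = vΔt = 0.88 × 2.998×10⁸ m/s × 2.6107×10^-8 s = 6.89 m.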